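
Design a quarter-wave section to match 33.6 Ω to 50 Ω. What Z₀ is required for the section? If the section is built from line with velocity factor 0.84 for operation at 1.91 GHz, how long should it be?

Z_qwt ≈ 41 Ω; length ≈ 3.3 cm

Z_qwt = √(Z_0·R_L) = √(50 × 33.6) = √1680
λ = 0.84·c/f = 0.132 m, so l = λ/4 = 0.033 m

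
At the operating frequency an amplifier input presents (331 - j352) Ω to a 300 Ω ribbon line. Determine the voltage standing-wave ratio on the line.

Γ = (Z_L − Z_0)/(Z_L + Z_0) = (31 − j352)/(631 − j352)
|Γ| = 353/723 = 0.489
VSWR = (1 + |Γ|)/(1 − |Γ|) = 1.49/0.511

VSWR ≈ 2.91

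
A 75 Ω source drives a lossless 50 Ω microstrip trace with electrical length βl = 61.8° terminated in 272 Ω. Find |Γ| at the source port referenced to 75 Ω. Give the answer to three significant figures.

tan(βl) = 1.86
Z_in = Z_0·(Z_L + jZ_0·tanβl)/(Z_0 + jZ_L·tanβl) = 11.7 − j25.7 Ω
Γ_s = (Z_in − Z_s)/(Z_in + Z_s) = (-63.3 − j25.7)/(86.7 − j25.7), |Γ_s| = 0.755

|Γ| ≈ 0.755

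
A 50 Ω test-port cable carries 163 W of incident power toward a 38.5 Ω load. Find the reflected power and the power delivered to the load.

P_reflected ≈ 2.75 W; P_delivered ≈ 160 W

Γ = (38.5 − 50)/(38.5 + 50) = -0.13
|Γ|² = 0.0169
P_refl = |Γ|²·P_inc = 2.75 W, P_del = (1 − |Γ|²)·P_inc = 160 W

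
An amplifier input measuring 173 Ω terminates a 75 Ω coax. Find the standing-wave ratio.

VSWR ≈ 2.31

For a purely resistive load, VSWR = R_L/Z_0 or Z_0/R_L (whichever > 1) = 173/75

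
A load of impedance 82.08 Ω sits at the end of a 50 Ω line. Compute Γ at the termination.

Γ = (Z_L − Z_0)/(Z_L + Z_0) = (82.08 − 50)/(82.08 + 50) = 32.08/132.1

Γ = 0.243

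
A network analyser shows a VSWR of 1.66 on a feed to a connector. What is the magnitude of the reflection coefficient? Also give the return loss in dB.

|Γ| = (S − 1)/(S + 1) = (1.66 − 1)/(1.66 + 1) = 0.66/2.66
RL = −20·log₁₀|Γ| = −20·log₁₀(0.248)

|Γ| ≈ 0.248; return loss ≈ 12.1 dB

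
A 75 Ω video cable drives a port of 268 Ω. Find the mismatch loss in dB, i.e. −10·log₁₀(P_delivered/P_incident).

mismatch loss ≈ 1.65 dB

Γ = (268 − 75)/(268 + 75) = 0.563
|Γ|² = 0.317, so P_del/P_inc = 1 − |Γ|² = 0.683
ML = −10·log₁₀(1 − |Γ|²)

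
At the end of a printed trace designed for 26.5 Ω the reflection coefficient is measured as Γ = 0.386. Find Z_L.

Z_L = Z_0·(1 + Γ)/(1 − Γ) = 26.5·(1.39)/(0.614)

Z_L ≈ 59.8 Ω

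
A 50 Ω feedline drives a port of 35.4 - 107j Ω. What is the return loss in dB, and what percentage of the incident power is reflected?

RL ≈ 2.06 dB; 62.2% of incident power reflected

Γ = (-14.6 − j107)/(85.4 − j107), |Γ| = 0.789
RL = −20·log₁₀(0.789) = 2.06 dB
P_refl/P_inc = |Γ|² = 0.622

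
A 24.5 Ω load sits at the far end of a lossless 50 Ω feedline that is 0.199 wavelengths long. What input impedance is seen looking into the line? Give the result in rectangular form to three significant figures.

Z_in ≈ 77.7 + j36 Ω

βl = 2π × 0.199 = 71.6°
tan(βl) = tan(71.6°) = 3.01
Z_in = Z_0·(Z_L + jZ_0·tanβl)/(Z_0 + jZ_L·tanβl)
     = 50·(24.5 + j151)/(50 + j73.8)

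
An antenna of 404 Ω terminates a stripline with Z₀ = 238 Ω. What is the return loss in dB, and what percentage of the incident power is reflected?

Γ = (404 − 238)/(404 + 238) = 0.259
RL = −20·log₁₀(0.259) = 11.7 dB
P_refl/P_inc = |Γ|² = 0.0669

RL ≈ 11.7 dB; 6.69% of incident power reflected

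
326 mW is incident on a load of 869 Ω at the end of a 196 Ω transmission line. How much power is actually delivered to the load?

P_delivered ≈ 196 mW

Γ = (869 − 196)/(869 + 196) = 0.632
|Γ|² = 0.399
P_refl = |Γ|²·P_inc = 130 mW, P_del = (1 − |Γ|²)·P_inc = 196 mW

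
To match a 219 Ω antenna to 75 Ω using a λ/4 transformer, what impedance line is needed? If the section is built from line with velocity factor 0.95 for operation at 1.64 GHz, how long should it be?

Z_qwt ≈ 128 Ω; length ≈ 4.34 cm

Z_qwt = √(Z_0·R_L) = √(75 × 219) = √16420
λ = 0.95·c/f = 0.174 m, so l = λ/4 = 0.0434 m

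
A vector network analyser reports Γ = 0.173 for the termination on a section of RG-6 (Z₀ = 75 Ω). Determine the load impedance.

Z_L = Z_0·(1 + Γ)/(1 − Γ) = 75·(1.17)/(0.827)

Z_L ≈ 106 Ω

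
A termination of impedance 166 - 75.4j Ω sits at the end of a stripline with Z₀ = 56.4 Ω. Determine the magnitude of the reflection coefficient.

Γ = (Z_L − Z_0)/(Z_L + Z_0) = (109.6 − j75.4)/(222.4 − j75.4)
|Γ| = 133/235

|Γ| ≈ 0.566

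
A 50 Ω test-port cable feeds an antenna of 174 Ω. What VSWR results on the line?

VSWR ≈ 3.48

Γ = (174 − 50)/(174 + 50) = 0.554
VSWR = (1 + 0.554)/(1 − 0.554)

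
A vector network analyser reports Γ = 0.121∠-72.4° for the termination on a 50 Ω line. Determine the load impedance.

Z_L ≈ 52.3 − j12.3 Ω

Z_L = Z_0·(1 + Γ)/(1 − Γ) = 50·(1.04 − j0.115)/(0.963 + j0.115)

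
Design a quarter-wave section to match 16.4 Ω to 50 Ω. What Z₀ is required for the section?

Z_qwt = √(Z_0·R_L) = √(50 × 16.4) = √820

Z_qwt ≈ 28.6 Ω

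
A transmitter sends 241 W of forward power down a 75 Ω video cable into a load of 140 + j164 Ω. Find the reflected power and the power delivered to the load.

P_reflected ≈ 103 W; P_delivered ≈ 138 W

|Γ| = |(65 + j164)/(215 + j164)| = 0.652
|Γ|² = 0.426
P_refl = |Γ|²·P_inc = 103 W, P_del = (1 − |Γ|²)·P_inc = 138 W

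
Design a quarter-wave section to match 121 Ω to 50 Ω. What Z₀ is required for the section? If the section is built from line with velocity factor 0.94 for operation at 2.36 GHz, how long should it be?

Z_qwt = √(Z_0·R_L) = √(50 × 121) = √6050
λ = 0.94·c/f = 0.119 m, so l = λ/4 = 0.0299 m

Z_qwt ≈ 77.8 Ω; length ≈ 2.99 cm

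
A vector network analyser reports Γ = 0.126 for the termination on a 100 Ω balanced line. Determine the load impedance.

Z_L ≈ 129 Ω

Z_L = Z_0·(1 + Γ)/(1 − Γ) = 100·(1.13)/(0.874)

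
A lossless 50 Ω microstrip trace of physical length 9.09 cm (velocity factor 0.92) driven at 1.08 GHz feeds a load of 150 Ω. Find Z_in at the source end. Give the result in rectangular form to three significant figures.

λ = v/f = 0.92·c / 1.08 GHz = 0.256 m
βl = 2π·l/λ = 2π × 0.356 = 128°
tan(βl) = tan(128°) = -1.28
Z_in = Z_0·(Z_L + jZ_0·tanβl)/(Z_0 + jZ_L·tanβl)
     = 50·(150 − j63.9)/(50 − j192)

Z_in ≈ 25.2 + j32.6 Ω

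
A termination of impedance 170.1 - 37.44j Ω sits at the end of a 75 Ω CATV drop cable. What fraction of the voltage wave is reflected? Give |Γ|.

|Γ| ≈ 0.412

Γ = (Z_L − Z_0)/(Z_L + Z_0) = (95.1 − j37.44)/(245.1 − j37.44)
|Γ| = 102/248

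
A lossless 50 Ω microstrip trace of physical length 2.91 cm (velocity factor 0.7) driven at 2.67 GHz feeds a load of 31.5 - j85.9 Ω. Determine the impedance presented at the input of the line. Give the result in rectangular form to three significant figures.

λ = v/f = 0.7·c / 2.67 GHz = 0.0787 m
βl = 2π·l/λ = 2π × 0.37 = 133°
tan(βl) = tan(133°) = -1.07
Z_in = Z_0·(Z_L + jZ_0·tanβl)/(Z_0 + jZ_L·tanβl)
     = 50·(31.5 − j139)/(-41.5 − j33.6)

Z_in ≈ 59 + j120 Ω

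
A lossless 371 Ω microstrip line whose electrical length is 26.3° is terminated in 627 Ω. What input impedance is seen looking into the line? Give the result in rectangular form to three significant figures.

Z_in ≈ 460 − j200 Ω

tan(βl) = tan(26.3°) = 0.494
Z_in = Z_0·(Z_L + jZ_0·tanβl)/(Z_0 + jZ_L·tanβl)
     = 371·(627 + j183)/(371 + j310)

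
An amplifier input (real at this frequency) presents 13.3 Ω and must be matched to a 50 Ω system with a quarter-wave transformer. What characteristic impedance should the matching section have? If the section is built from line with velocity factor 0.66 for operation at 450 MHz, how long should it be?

Z_qwt ≈ 25.8 Ω; length ≈ 11 cm

Z_qwt = √(Z_0·R_L) = √(50 × 13.3) = √665
λ = 0.66·c/f = 0.44 m, so l = λ/4 = 0.11 m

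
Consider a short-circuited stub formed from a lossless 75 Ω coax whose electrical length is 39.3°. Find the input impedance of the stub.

tan(βl) = 0.818
For a short-circuited stub, Z_in = jZ_0·tan(βl)

Z_in ≈ +j61.4 Ω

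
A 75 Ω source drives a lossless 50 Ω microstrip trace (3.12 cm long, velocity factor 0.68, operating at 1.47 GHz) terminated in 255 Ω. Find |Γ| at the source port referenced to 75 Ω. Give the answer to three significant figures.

|Γ| ≈ 0.766

λ = v/f = 0.68·c / 1.47 GHz = 0.139 m
βl = 2π·l/λ = 2π × 0.225 = 80.9°
tan(βl) = 6.27
Z_in = Z_0·(Z_L + jZ_0·tanβl)/(Z_0 + jZ_L·tanβl) = 10 − j7.66 Ω
Γ_s = (Z_in − Z_s)/(Z_in + Z_s) = (-65 − j7.66)/(85 − j7.66), |Γ_s| = 0.766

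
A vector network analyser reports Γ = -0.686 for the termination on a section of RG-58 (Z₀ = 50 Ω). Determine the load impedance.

Z_L = Z_0·(1 + Γ)/(1 − Γ) = 50·(0.314)/(1.69)

Z_L ≈ 9.31 Ω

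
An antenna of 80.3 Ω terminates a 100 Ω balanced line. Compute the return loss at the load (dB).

Γ = (80.3 − 100)/(80.3 + 100) = -0.109
RL = −20·log₁₀|Γ| = −20·log₁₀(0.109)

RL ≈ 19.2 dB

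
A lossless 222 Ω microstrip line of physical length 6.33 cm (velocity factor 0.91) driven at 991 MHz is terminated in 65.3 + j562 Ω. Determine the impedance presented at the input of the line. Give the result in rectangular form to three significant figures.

Z_in ≈ 11.3 − j121 Ω

λ = v/f = 0.91·c / 991 MHz = 0.275 m
βl = 2π·l/λ = 2π × 0.23 = 82.7°
tan(βl) = tan(82.7°) = 7.83
Z_in = Z_0·(Z_L + jZ_0·tanβl)/(Z_0 + jZ_L·tanβl)
     = 222·(65.3 + j2300)/(-4180 + j511)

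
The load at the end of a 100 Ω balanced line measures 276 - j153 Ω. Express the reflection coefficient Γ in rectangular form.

Γ = (Z_L − Z_0)/(Z_L + Z_0) = (176 − j153)/(376 − j153)

Γ ≈ 0.544 − j0.186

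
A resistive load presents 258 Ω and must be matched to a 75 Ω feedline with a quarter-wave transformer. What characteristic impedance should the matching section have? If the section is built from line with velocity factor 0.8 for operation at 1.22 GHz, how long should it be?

Z_qwt ≈ 139 Ω; length ≈ 4.92 cm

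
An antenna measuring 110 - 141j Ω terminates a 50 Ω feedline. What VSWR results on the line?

Γ = (Z_L − Z_0)/(Z_L + Z_0) = (60 − j141)/(160 − j141)
|Γ| = 153/213 = 0.719
VSWR = (1 + |Γ|)/(1 − |Γ|) = 1.72/0.281

VSWR ≈ 6.11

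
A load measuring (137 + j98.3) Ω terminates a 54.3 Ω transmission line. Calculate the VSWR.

Γ = (Z_L − Z_0)/(Z_L + Z_0) = (82.7 + j98.3)/(191.3 + j98.3)
|Γ| = 128/215 = 0.597
VSWR = (1 + |Γ|)/(1 − |Γ|) = 1.6/0.403

VSWR ≈ 3.97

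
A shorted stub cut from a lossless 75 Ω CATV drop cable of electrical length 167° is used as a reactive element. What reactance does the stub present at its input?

tan(βl) = -0.231
For a shorted stub, Z_in = jZ_0·tan(βl)

X_in ≈ -17.3 Ω (capacitive)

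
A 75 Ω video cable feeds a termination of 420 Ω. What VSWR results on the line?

Γ = (420 − 75)/(420 + 75) = 0.697
VSWR = (1 + 0.697)/(1 − 0.697)

VSWR ≈ 5.6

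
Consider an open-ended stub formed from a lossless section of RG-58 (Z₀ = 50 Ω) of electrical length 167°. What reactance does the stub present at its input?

X_in ≈ 217 Ω (inductive)

tan(βl) = -0.231
For an open-ended stub, Z_in = −jZ_0·cot(βl) = −jZ_0/tan(βl)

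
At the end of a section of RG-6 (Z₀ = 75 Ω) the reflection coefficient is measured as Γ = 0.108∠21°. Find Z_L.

Z_L ≈ 91.5 + j7.17 Ω

Z_L = Z_0·(1 + Γ)/(1 − Γ) = 75·(1.1 + j0.0387)/(0.899 − j0.0387)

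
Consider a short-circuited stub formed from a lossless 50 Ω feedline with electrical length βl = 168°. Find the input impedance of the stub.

Z_in ≈ −j10.6 Ω

tan(βl) = -0.213
For a short-circuited stub, Z_in = jZ_0·tan(βl)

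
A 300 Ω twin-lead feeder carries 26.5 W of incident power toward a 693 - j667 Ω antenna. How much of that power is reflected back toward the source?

P_reflected ≈ 11.1 W

|Γ| = |(393 − j667)/(993 − j667)| = 0.647
|Γ|² = 0.419
P_refl = |Γ|²·P_inc = 11.1 W, P_del = (1 − |Γ|²)·P_inc = 15.4 W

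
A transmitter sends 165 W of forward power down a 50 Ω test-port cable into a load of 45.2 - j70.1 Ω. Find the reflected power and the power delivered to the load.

P_reflected ≈ 58.3 W; P_delivered ≈ 107 W

|Γ| = |(-4.8 − j70.1)/(95.2 − j70.1)| = 0.594
|Γ|² = 0.353
P_refl = |Γ|²·P_inc = 58.3 W, P_del = (1 − |Γ|²)·P_inc = 107 W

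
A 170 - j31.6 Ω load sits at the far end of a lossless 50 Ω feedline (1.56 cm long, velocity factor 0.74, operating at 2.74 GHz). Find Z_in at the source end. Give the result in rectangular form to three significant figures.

λ = v/f = 0.74·c / 2.74 GHz = 0.081 m
βl = 2π·l/λ = 2π × 0.193 = 69.3°
tan(βl) = tan(69.3°) = 2.65
Z_in = Z_0·(Z_L + jZ_0·tanβl)/(Z_0 + jZ_L·tanβl)
     = 50·(170 + j101)/(134 + j450)

Z_in ≈ 15.4 − j14.3 Ω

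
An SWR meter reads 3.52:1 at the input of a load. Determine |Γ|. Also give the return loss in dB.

|Γ| ≈ 0.558; return loss ≈ 5.07 dB

|Γ| = (S − 1)/(S + 1) = (3.52 − 1)/(3.52 + 1) = 2.52/4.52
RL = −20·log₁₀|Γ| = −20·log₁₀(0.558)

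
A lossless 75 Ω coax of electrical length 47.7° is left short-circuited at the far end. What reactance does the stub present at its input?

tan(βl) = 1.1
For a short-circuited stub, Z_in = jZ_0·tan(βl)

X_in ≈ 82.4 Ω (inductive)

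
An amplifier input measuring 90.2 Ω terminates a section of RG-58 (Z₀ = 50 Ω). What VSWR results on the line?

VSWR ≈ 1.8

Γ = (90.2 − 50)/(90.2 + 50) = 0.287
VSWR = (1 + 0.287)/(1 − 0.287)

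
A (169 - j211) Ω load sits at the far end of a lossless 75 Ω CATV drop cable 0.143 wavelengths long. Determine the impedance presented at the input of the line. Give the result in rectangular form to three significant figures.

βl = 2π × 0.143 = 51.5°
tan(βl) = tan(51.5°) = 1.26
Z_in = Z_0·(Z_L + jZ_0·tanβl)/(Z_0 + jZ_L·tanβl)
     = 75·(169 − j117)/(340 + j212)

Z_in ≈ 15.2 − j35.3 Ω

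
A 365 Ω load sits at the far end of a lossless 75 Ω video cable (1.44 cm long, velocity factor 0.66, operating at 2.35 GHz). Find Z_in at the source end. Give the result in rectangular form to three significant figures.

Z_in ≈ 19.7 − j38.5 Ω

λ = v/f = 0.66·c / 2.35 GHz = 0.0843 m
βl = 2π·l/λ = 2π × 0.171 = 61.5°
tan(βl) = tan(61.5°) = 1.84
Z_in = Z_0·(Z_L + jZ_0·tanβl)/(Z_0 + jZ_L·tanβl)
     = 75·(365 + j138)/(75 + j673)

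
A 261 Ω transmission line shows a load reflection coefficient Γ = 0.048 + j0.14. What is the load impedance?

Z_L = Z_0·(1 + Γ)/(1 − Γ) = 261·(1.05 + j0.14)/(0.952 − j0.14)

Z_L ≈ 276 + j78.9 Ω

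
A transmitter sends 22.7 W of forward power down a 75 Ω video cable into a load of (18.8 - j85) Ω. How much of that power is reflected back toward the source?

P_reflected ≈ 14.7 W

|Γ| = |(-56.2 − j85)/(93.8 − j85)| = 0.805
|Γ|² = 0.648
P_refl = |Γ|²·P_inc = 14.7 W, P_del = (1 − |Γ|²)·P_inc = 7.99 W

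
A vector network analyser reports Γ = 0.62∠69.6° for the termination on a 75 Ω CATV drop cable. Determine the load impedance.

Z_L = Z_0·(1 + Γ)/(1 − Γ) = 75·(1.22 + j0.581)/(0.784 − j0.581)

Z_L ≈ 48.5 + j91.5 Ω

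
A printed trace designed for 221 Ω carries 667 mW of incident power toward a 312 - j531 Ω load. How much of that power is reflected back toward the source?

P_reflected ≈ 342 mW

|Γ| = |(91 − j531)/(533 − j531)| = 0.716
|Γ|² = 0.513
P_refl = |Γ|²·P_inc = 342 mW, P_del = (1 − |Γ|²)·P_inc = 325 mW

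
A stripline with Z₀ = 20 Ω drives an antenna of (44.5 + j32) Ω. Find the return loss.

RL ≈ 5.04 dB

Γ = (24.5 + j32)/(64.5 + j32), |Γ| = 0.56
RL = −20·log₁₀|Γ| = −20·log₁₀(0.56)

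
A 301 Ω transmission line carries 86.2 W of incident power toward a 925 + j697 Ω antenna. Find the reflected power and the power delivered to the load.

|Γ| = |(624 + j697)/(1226 + j697)| = 0.663
|Γ|² = 0.44
P_refl = |Γ|²·P_inc = 37.9 W, P_del = (1 − |Γ|²)·P_inc = 48.3 W

P_reflected ≈ 37.9 W; P_delivered ≈ 48.3 W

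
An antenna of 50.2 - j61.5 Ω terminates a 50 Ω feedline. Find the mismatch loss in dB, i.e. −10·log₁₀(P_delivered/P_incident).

mismatch loss ≈ 1.39 dB

Γ = (0.2 − j61.5)/(100.2 − j61.5), |Γ| = 0.523
|Γ|² = 0.274, so P_del/P_inc = 1 − |Γ|² = 0.726
ML = −10·log₁₀(1 − |Γ|²)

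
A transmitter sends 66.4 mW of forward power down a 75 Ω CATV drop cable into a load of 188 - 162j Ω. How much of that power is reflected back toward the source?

P_reflected ≈ 27.2 mW

|Γ| = |(113 − j162)/(263 − j162)| = 0.639
|Γ|² = 0.409
P_refl = |Γ|²·P_inc = 27.2 mW, P_del = (1 − |Γ|²)·P_inc = 39.2 mW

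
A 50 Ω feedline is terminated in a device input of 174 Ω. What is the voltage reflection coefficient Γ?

Γ = (Z_L − Z_0)/(Z_L + Z_0) = (174 − 50)/(174 + 50) = 124/224

Γ = 0.554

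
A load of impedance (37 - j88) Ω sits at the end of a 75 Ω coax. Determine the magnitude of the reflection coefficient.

Γ = (Z_L − Z_0)/(Z_L + Z_0) = (-38 − j88)/(112 − j88)
|Γ| = 95.9/142

|Γ| ≈ 0.673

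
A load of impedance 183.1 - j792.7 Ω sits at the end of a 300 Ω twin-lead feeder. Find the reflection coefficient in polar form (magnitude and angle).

Γ ≈ 0.863 ∠ -39.7°

Γ = (Z_L − Z_0)/(Z_L + Z_0) = (-116.9 − j792.7)/(483.1 − j792.7)
|Γ| = 801/928 = 0.863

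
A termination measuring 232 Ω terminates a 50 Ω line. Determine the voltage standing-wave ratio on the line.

Γ = (232 − 50)/(232 + 50) = 0.645
VSWR = (1 + 0.645)/(1 − 0.645)

VSWR ≈ 4.64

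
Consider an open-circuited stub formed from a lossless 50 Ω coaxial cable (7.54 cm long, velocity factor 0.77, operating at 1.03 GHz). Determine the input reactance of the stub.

X_in ≈ 30.1 Ω (inductive)

λ = v/f = 0.77·c / 1.03 GHz = 0.224 m
βl = 2π·l/λ = 2π × 0.336 = 121°
tan(βl) = -1.66
For an open-circuited stub, Z_in = −jZ_0·cot(βl) = −jZ_0/tan(βl)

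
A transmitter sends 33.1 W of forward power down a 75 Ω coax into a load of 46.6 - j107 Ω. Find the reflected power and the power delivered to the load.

|Γ| = |(-28.4 − j107)/(121.6 − j107)| = 0.683
|Γ|² = 0.467
P_refl = |Γ|²·P_inc = 15.5 W, P_del = (1 − |Γ|²)·P_inc = 17.6 W

P_reflected ≈ 15.5 W; P_delivered ≈ 17.6 W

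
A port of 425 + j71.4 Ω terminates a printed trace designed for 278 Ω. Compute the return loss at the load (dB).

RL ≈ 12.7 dB

Γ = (147 + j71.4)/(703 + j71.4), |Γ| = 0.231
RL = −20·log₁₀|Γ| = −20·log₁₀(0.231)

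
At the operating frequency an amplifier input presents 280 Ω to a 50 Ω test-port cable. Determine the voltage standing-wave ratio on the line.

For a purely resistive load, VSWR = R_L/Z_0 or Z_0/R_L (whichever > 1) = 280/50

VSWR ≈ 5.6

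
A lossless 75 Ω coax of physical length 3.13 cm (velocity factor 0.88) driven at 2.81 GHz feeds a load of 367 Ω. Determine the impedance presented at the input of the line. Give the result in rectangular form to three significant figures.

λ = v/f = 0.88·c / 2.81 GHz = 0.094 m
βl = 2π·l/λ = 2π × 0.333 = 120°
tan(βl) = tan(120°) = -1.74
Z_in = Z_0·(Z_L + jZ_0·tanβl)/(Z_0 + jZ_L·tanβl)
     = 75·(367 − j130)/(75 − j637)

Z_in ≈ 20.1 + j40.8 Ω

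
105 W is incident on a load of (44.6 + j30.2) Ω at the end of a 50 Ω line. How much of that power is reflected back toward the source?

P_reflected ≈ 10 W

|Γ| = |(-5.4 + j30.2)/(94.6 + j30.2)| = 0.309
|Γ|² = 0.0954
P_refl = |Γ|²·P_inc = 10 W, P_del = (1 − |Γ|²)·P_inc = 95 W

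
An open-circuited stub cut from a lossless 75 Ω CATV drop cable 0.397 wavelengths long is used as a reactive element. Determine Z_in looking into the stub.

βl = 2π × 0.397 = 143°
tan(βl) = -0.756
For an open-circuited stub, Z_in = −jZ_0·cot(βl) = −jZ_0/tan(βl)

Z_in ≈ +j99.2 Ω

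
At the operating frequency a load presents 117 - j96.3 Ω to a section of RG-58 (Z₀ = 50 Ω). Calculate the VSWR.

VSWR ≈ 4.11

Γ = (Z_L − Z_0)/(Z_L + Z_0) = (67 − j96.3)/(167 − j96.3)
|Γ| = 117/193 = 0.609
VSWR = (1 + |Γ|)/(1 − |Γ|) = 1.61/0.391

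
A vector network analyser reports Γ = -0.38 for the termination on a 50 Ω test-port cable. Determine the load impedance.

Z_L ≈ 22.5 Ω

Z_L = Z_0·(1 + Γ)/(1 − Γ) = 50·(0.62)/(1.38)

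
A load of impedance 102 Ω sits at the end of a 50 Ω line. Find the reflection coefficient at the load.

Γ = (Z_L − Z_0)/(Z_L + Z_0) = (102 − 50)/(102 + 50) = 52/152

Γ = 0.342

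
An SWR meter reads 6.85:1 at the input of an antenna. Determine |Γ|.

|Γ| ≈ 0.745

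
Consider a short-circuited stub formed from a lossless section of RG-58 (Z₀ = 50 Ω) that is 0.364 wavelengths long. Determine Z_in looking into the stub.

βl = 2π × 0.364 = 131°
tan(βl) = -1.15
For a short-circuited stub, Z_in = jZ_0·tan(βl)

Z_in ≈ −j57.4 Ω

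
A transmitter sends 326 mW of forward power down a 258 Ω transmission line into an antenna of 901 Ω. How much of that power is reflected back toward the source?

P_reflected ≈ 100 mW

Γ = (901 − 258)/(901 + 258) = 0.555
|Γ|² = 0.308
P_refl = |Γ|²·P_inc = 100 mW, P_del = (1 − |Γ|²)·P_inc = 226 mW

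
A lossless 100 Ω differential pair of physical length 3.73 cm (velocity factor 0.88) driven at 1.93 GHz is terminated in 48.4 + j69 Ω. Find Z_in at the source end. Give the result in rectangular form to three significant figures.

Z_in ≈ 53.2 − j77.2 Ω

λ = v/f = 0.88·c / 1.93 GHz = 0.137 m
βl = 2π·l/λ = 2π × 0.273 = 98.2°
tan(βl) = tan(98.2°) = -6.97
Z_in = Z_0·(Z_L + jZ_0·tanβl)/(Z_0 + jZ_L·tanβl)
     = 100·(48.4 − j628)/(581 − j337)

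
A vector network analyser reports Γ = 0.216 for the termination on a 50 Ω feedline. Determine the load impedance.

Z_L = Z_0·(1 + Γ)/(1 − Γ) = 50·(1.22)/(0.784)

Z_L ≈ 77.6 Ω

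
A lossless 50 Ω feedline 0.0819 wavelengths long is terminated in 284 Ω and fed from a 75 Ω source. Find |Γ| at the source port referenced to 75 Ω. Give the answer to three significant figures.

βl = 2π × 0.0819 = 29.5°
tan(βl) = 0.565
Z_in = Z_0·(Z_L + jZ_0·tanβl)/(Z_0 + jZ_L·tanβl) = 33.1 − j78.1 Ω
Γ_s = (Z_in − Z_s)/(Z_in + Z_s) = (-41.9 − j78.1)/(108 − j78.1), |Γ_s| = 0.664

|Γ| ≈ 0.664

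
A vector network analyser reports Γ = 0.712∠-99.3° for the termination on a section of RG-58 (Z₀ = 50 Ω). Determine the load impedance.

Z_L ≈ 14.2 − j40.4 Ω

Z_L = Z_0·(1 + Γ)/(1 − Γ) = 50·(0.885 − j0.703)/(1.12 + j0.703)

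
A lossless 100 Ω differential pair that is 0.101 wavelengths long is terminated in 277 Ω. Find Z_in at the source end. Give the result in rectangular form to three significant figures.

βl = 2π × 0.101 = 36.4°
tan(βl) = tan(36.4°) = 0.736
Z_in = Z_0·(Z_L + jZ_0·tanβl)/(Z_0 + jZ_L·tanβl)
     = 100·(277 + j73.6)/(100 + j204)

Z_in ≈ 82.8 − j95.2 Ω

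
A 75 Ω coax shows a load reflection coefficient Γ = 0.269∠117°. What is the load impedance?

Z_L ≈ 52.8 + j27.3 Ω

Z_L = Z_0·(1 + Γ)/(1 − Γ) = 75·(0.878 + j0.24)/(1.12 − j0.24)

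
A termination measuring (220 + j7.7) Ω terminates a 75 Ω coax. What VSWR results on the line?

Γ = (Z_L − Z_0)/(Z_L + Z_0) = (145 + j7.7)/(295 + j7.7)
|Γ| = 145/295 = 0.492
VSWR = (1 + |Γ|)/(1 − |Γ|) = 1.49/0.508

VSWR ≈ 2.94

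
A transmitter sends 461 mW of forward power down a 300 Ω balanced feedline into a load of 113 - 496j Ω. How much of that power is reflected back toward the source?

|Γ| = |(-187 − j496)/(413 − j496)| = 0.821
|Γ|² = 0.674
P_refl = |Γ|²·P_inc = 311 mW, P_del = (1 − |Γ|²)·P_inc = 150 mW

P_reflected ≈ 311 mW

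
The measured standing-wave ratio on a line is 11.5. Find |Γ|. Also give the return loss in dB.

|Γ| ≈ 0.84; return loss ≈ 1.51 dB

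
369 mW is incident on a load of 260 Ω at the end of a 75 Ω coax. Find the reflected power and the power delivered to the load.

Γ = (260 − 75)/(260 + 75) = 0.552
|Γ|² = 0.305
P_refl = |Γ|²·P_inc = 113 mW, P_del = (1 − |Γ|²)·P_inc = 256 mW

P_reflected ≈ 113 mW; P_delivered ≈ 256 mW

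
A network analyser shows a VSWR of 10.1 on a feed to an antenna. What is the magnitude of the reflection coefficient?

|Γ| ≈ 0.82

|Γ| = (S − 1)/(S + 1) = (10.1 − 1)/(10.1 + 1) = 9.1/11.1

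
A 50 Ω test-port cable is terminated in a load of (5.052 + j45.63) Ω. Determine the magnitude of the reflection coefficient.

|Γ| ≈ 0.896

Γ = (Z_L − Z_0)/(Z_L + Z_0) = (-44.95 + j45.63)/(55.05 + j45.63)
|Γ| = 64.1/71.5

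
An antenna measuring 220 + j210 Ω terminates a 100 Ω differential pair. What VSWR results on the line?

Γ = (Z_L − Z_0)/(Z_L + Z_0) = (120 + j210)/(320 + j210)
|Γ| = 242/383 = 0.632
VSWR = (1 + |Γ|)/(1 − |Γ|) = 1.63/0.368

VSWR ≈ 4.43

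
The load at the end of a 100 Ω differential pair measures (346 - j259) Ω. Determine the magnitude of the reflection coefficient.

Γ = (Z_L − Z_0)/(Z_L + Z_0) = (246 − j259)/(446 − j259)
|Γ| = 357/516

|Γ| ≈ 0.693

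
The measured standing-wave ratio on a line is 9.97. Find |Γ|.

|Γ| = (S − 1)/(S + 1) = (9.97 − 1)/(9.97 + 1) = 8.97/11

|Γ| ≈ 0.818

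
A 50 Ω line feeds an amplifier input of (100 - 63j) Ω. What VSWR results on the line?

VSWR ≈ 2.96

Γ = (Z_L − Z_0)/(Z_L + Z_0) = (50 − j63)/(150 − j63)
|Γ| = 80.4/163 = 0.494
VSWR = (1 + |Γ|)/(1 − |Γ|) = 1.49/0.506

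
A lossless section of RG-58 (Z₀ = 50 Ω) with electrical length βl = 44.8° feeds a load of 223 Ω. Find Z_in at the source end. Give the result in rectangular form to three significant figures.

tan(βl) = tan(44.8°) = 0.993
Z_in = Z_0·(Z_L + jZ_0·tanβl)/(Z_0 + jZ_L·tanβl)
     = 50·(223 + j49.7)/(50 + j221)

Z_in ≈ 21.5 − j45.5 Ω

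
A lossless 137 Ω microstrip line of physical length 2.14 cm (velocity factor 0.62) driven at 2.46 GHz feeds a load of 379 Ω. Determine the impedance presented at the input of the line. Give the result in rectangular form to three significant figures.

Z_in ≈ 51.4 + j24.9 Ω

λ = v/f = 0.62·c / 2.46 GHz = 0.0756 m
βl = 2π·l/λ = 2π × 0.283 = 102°
tan(βl) = tan(102°) = -4.75
Z_in = Z_0·(Z_L + jZ_0·tanβl)/(Z_0 + jZ_L·tanβl)
     = 137·(379 − j651)/(137 − j1800)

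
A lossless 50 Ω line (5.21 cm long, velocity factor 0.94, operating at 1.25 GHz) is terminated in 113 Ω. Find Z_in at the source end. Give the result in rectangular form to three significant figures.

Z_in ≈ 22.4 − j4.83 Ω

λ = v/f = 0.94·c / 1.25 GHz = 0.226 m
βl = 2π·l/λ = 2π × 0.231 = 83.1°
tan(βl) = tan(83.1°) = 8.31
Z_in = Z_0·(Z_L + jZ_0·tanβl)/(Z_0 + jZ_L·tanβl)
     = 50·(113 + j416)/(50 + j939)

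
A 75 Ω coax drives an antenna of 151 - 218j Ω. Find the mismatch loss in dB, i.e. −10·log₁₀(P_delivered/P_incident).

Γ = (76 − j218)/(226 − j218), |Γ| = 0.735
|Γ|² = 0.541, so P_del/P_inc = 1 − |Γ|² = 0.459
ML = −10·log₁₀(1 − |Γ|²)

mismatch loss ≈ 3.38 dB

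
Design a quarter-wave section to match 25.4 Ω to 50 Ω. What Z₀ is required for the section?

Z_qwt = √(Z_0·R_L) = √(50 × 25.4) = √1270

Z_qwt ≈ 35.6 Ω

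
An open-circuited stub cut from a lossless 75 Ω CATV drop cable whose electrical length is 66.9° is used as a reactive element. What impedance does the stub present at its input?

Z_in ≈ −j32 Ω

tan(βl) = 2.34
For an open-circuited stub, Z_in = −jZ_0·cot(βl) = −jZ_0/tan(βl)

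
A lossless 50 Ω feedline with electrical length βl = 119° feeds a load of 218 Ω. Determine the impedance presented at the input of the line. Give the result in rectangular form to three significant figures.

Z_in ≈ 14.8 + j25.8 Ω

tan(βl) = tan(119°) = -1.8
Z_in = Z_0·(Z_L + jZ_0·tanβl)/(Z_0 + jZ_L·tanβl)
     = 50·(218 − j90.2)/(50 − j393)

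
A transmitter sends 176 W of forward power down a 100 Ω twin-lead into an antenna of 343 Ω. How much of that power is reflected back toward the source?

Γ = (343 − 100)/(343 + 100) = 0.549
|Γ|² = 0.301
P_refl = |Γ|²·P_inc = 53 W, P_del = (1 − |Γ|²)·P_inc = 123 W

P_reflected ≈ 53 W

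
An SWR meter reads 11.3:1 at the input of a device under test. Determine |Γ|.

|Γ| = (S − 1)/(S + 1) = (11.3 − 1)/(11.3 + 1) = 10.3/12.3

|Γ| ≈ 0.837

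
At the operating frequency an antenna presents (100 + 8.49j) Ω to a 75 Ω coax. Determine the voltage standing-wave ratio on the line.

VSWR ≈ 1.35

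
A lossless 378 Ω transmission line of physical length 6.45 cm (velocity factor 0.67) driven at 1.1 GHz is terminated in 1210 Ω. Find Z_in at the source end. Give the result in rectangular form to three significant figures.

λ = v/f = 0.67·c / 1.1 GHz = 0.183 m
βl = 2π·l/λ = 2π × 0.353 = 127°
tan(βl) = tan(127°) = -1.32
Z_in = Z_0·(Z_L + jZ_0·tanβl)/(Z_0 + jZ_L·tanβl)
     = 378·(1210 − j500)/(378 − j1600)

Z_in ≈ 176 + j244 Ω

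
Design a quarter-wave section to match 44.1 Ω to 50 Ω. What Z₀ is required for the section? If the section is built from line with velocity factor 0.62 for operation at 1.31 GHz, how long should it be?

Z_qwt ≈ 47 Ω; length ≈ 3.55 cm

Z_qwt = √(Z_0·R_L) = √(50 × 44.1) = √2205
λ = 0.62·c/f = 0.142 m, so l = λ/4 = 0.0355 m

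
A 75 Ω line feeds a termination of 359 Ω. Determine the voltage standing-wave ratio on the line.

For a purely resistive load, VSWR = R_L/Z_0 or Z_0/R_L (whichever > 1) = 359/75

VSWR ≈ 4.79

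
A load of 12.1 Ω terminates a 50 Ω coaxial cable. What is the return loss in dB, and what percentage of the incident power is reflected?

RL ≈ 4.29 dB; 37.2% of incident power reflected

Γ = (12.1 − 50)/(12.1 + 50) = -0.61
RL = −20·log₁₀(0.61) = 4.29 dB
P_refl/P_inc = |Γ|² = 0.372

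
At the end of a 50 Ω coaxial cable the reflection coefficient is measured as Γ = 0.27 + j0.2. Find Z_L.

Z_L = Z_0·(1 + Γ)/(1 − Γ) = 50·(1.27 + j0.2)/(0.73 − j0.2)

Z_L ≈ 77.4 + j34.9 Ω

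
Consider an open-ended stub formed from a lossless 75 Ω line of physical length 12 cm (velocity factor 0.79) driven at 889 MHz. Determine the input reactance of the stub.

λ = v/f = 0.79·c / 889 MHz = 0.267 m
βl = 2π·l/λ = 2π × 0.45 = 162°
tan(βl) = -0.324
For an open-ended stub, Z_in = −jZ_0·cot(βl) = −jZ_0/tan(βl)

X_in ≈ 231 Ω (inductive)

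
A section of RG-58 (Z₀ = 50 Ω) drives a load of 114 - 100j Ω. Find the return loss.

Γ = (64 − j100)/(164 − j100), |Γ| = 0.618
RL = −20·log₁₀|Γ| = −20·log₁₀(0.618)

RL ≈ 4.18 dB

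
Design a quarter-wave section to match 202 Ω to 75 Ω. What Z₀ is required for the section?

Z_qwt = √(Z_0·R_L) = √(75 × 202) = √15150

Z_qwt ≈ 123 Ω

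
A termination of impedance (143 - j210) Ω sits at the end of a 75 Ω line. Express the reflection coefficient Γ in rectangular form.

Γ = (Z_L − Z_0)/(Z_L + Z_0) = (68 − j210)/(218 − j210)

Γ ≈ 0.643 − j0.344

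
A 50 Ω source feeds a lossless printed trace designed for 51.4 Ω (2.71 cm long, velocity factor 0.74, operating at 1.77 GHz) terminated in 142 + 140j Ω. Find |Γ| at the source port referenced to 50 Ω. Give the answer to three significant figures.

λ = v/f = 0.74·c / 1.77 GHz = 0.125 m
βl = 2π·l/λ = 2π × 0.216 = 77.8°
tan(βl) = 4.62
Z_in = Z_0·(Z_L + jZ_0·tanβl)/(Z_0 + jZ_L·tanβl) = 10.7 − j20.8 Ω
Γ_s = (Z_in − Z_s)/(Z_in + Z_s) = (-39.3 − j20.8)/(60.7 − j20.8), |Γ_s| = 0.694

|Γ| ≈ 0.694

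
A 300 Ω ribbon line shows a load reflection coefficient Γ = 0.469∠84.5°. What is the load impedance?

Z_L ≈ 207 + j248 Ω

Z_L = Z_0·(1 + Γ)/(1 − Γ) = 300·(1.04 + j0.467)/(0.955 − j0.467)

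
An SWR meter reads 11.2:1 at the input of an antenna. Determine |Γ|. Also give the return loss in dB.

|Γ| ≈ 0.836; return loss ≈ 1.56 dB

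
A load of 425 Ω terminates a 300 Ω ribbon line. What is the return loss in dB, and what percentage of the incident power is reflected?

Γ = (425 − 300)/(425 + 300) = 0.172
RL = −20·log₁₀(0.172) = 15.3 dB
P_refl/P_inc = |Γ|² = 0.0297

RL ≈ 15.3 dB; 2.97% of incident power reflected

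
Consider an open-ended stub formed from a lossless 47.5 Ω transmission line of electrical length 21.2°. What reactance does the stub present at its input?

X_in ≈ -122 Ω (capacitive)

tan(βl) = 0.388
For an open-ended stub, Z_in = −jZ_0·cot(βl) = −jZ_0/tan(βl)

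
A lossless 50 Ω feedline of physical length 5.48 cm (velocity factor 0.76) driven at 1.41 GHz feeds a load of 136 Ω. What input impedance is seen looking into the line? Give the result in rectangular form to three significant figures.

Z_in ≈ 24.3 + j25.7 Ω

λ = v/f = 0.76·c / 1.41 GHz = 0.162 m
βl = 2π·l/λ = 2π × 0.339 = 122°
tan(βl) = tan(122°) = -1.6
Z_in = Z_0·(Z_L + jZ_0·tanβl)/(Z_0 + jZ_L·tanβl)
     = 50·(136 − j80)/(50 − j218)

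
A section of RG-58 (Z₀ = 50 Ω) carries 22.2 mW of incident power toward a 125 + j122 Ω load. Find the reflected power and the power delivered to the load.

|Γ| = |(75 + j122)/(175 + j122)| = 0.671
|Γ|² = 0.451
P_refl = |Γ|²·P_inc = 10 mW, P_del = (1 − |Γ|²)·P_inc = 12.2 mW

P_reflected ≈ 10 mW; P_delivered ≈ 12.2 mW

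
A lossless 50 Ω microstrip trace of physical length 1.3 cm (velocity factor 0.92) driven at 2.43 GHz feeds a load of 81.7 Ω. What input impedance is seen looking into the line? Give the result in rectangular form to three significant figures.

Z_in ≈ 47.4 − j24 Ω

λ = v/f = 0.92·c / 2.43 GHz = 0.114 m
βl = 2π·l/λ = 2π × 0.114 = 41.2°
tan(βl) = tan(41.2°) = 0.876
Z_in = Z_0·(Z_L + jZ_0·tanβl)/(Z_0 + jZ_L·tanβl)
     = 50·(81.7 + j43.8)/(50 + j71.5)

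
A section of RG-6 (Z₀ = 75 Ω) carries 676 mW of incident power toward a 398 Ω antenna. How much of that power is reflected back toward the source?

Γ = (398 − 75)/(398 + 75) = 0.683
|Γ|² = 0.466
P_refl = |Γ|²·P_inc = 315 mW, P_del = (1 − |Γ|²)·P_inc = 361 mW

P_reflected ≈ 315 mW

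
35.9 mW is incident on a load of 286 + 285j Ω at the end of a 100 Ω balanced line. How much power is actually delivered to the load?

|Γ| = |(186 + j285)/(386 + j285)| = 0.709
|Γ|² = 0.503
P_refl = |Γ|²·P_inc = 18.1 mW, P_del = (1 − |Γ|²)·P_inc = 17.8 mW

P_delivered ≈ 17.8 mW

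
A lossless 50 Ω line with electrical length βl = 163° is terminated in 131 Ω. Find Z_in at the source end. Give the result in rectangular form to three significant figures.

tan(βl) = tan(163°) = -0.306
Z_in = Z_0·(Z_L + jZ_0·tanβl)/(Z_0 + jZ_L·tanβl)
     = 50·(131 − j15.3)/(50 − j40.1)

Z_in ≈ 87.3 + j54.6 Ω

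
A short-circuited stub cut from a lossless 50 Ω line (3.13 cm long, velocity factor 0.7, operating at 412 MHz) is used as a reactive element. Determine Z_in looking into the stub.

Z_in ≈ +j20.3 Ω

λ = v/f = 0.7·c / 412 MHz = 0.51 m
βl = 2π·l/λ = 2π × 0.0614 = 22.1°
tan(βl) = 0.406
For a short-circuited stub, Z_in = jZ_0·tan(βl)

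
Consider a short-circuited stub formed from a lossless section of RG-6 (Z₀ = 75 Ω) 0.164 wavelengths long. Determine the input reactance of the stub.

βl = 2π × 0.164 = 59°
tan(βl) = 1.67
For a short-circuited stub, Z_in = jZ_0·tan(βl)

X_in ≈ 125 Ω (inductive)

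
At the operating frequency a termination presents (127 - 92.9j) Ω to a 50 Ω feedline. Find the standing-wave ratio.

VSWR ≈ 4.05

Γ = (Z_L − Z_0)/(Z_L + Z_0) = (77 − j92.9)/(177 − j92.9)
|Γ| = 121/200 = 0.604
VSWR = (1 + |Γ|)/(1 − |Γ|) = 1.6/0.396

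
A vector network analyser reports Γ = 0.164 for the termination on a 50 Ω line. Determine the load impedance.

Z_L ≈ 69.6 Ω

Z_L = Z_0·(1 + Γ)/(1 − Γ) = 50·(1.16)/(0.836)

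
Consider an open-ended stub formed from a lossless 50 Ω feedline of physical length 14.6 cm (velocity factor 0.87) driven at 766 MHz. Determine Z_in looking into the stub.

λ = v/f = 0.87·c / 766 MHz = 0.341 m
βl = 2π·l/λ = 2π × 0.428 = 154°
tan(βl) = -0.482
For an open-ended stub, Z_in = −jZ_0·cot(βl) = −jZ_0/tan(βl)

Z_in ≈ +j104 Ω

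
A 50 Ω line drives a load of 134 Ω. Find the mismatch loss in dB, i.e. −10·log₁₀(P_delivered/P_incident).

Γ = (134 − 50)/(134 + 50) = 0.457
|Γ|² = 0.208, so P_del/P_inc = 1 − |Γ|² = 0.792
ML = −10·log₁₀(1 − |Γ|²)

mismatch loss ≈ 1.02 dB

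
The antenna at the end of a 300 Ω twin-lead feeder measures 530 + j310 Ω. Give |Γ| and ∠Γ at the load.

Γ ≈ 0.436 ∠ 32.9°

Γ = (Z_L − Z_0)/(Z_L + Z_0) = (230 + j310)/(830 + j310)
|Γ| = 386/886 = 0.436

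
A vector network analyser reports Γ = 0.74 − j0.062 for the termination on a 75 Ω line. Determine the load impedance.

Z_L = Z_0·(1 + Γ)/(1 − Γ) = 75·(1.74 − j0.062)/(0.26 + j0.062)

Z_L ≈ 471 − j130 Ω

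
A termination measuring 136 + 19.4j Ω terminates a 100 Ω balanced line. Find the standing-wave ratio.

VSWR ≈ 1.42

Γ = (Z_L − Z_0)/(Z_L + Z_0) = (36 + j19.4)/(236 + j19.4)
|Γ| = 40.9/237 = 0.173
VSWR = (1 + |Γ|)/(1 − |Γ|) = 1.17/0.827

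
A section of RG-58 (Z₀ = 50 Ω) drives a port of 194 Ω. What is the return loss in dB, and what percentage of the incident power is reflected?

Γ = (194 − 50)/(194 + 50) = 0.59
RL = −20·log₁₀(0.59) = 4.58 dB
P_refl/P_inc = |Γ|² = 0.348

RL ≈ 4.58 dB; 34.8% of incident power reflected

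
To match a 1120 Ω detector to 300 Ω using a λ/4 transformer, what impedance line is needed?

Z_qwt ≈ 580 Ω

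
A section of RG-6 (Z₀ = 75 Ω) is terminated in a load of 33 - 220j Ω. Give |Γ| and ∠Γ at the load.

Γ = (Z_L − Z_0)/(Z_L + Z_0) = (-42 − j220)/(108 − j220)
|Γ| = 224/245 = 0.914

Γ ≈ 0.914 ∠ -37°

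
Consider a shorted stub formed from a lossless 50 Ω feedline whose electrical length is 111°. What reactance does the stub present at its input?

X_in ≈ -130 Ω (capacitive)

tan(βl) = -2.61
For a shorted stub, Z_in = jZ_0·tan(βl)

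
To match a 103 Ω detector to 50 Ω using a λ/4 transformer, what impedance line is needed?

Z_qwt = √(Z_0·R_L) = √(50 × 103) = √5150

Z_qwt ≈ 71.8 Ω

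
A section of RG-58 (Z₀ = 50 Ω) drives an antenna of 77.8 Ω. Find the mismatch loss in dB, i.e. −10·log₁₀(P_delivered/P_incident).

mismatch loss ≈ 0.211 dB

Γ = (77.8 − 50)/(77.8 + 50) = 0.218
|Γ|² = 0.0473, so P_del/P_inc = 1 − |Γ|² = 0.953
ML = −10·log₁₀(1 − |Γ|²)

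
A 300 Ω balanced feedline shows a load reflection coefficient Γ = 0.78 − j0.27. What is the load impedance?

Z_L = Z_0·(1 + Γ)/(1 − Γ) = 300·(1.78 − j0.27)/(0.22 + j0.27)

Z_L ≈ 788 − j1340 Ω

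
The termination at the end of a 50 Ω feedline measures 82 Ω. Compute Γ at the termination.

Γ = (Z_L − Z_0)/(Z_L + Z_0) = (82 − 50)/(82 + 50) = 32/132

Γ = 0.242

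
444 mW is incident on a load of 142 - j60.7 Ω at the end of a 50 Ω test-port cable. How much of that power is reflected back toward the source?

|Γ| = |(92 − j60.7)/(192 − j60.7)| = 0.547
|Γ|² = 0.3
P_refl = |Γ|²·P_inc = 133 mW, P_del = (1 − |Γ|²)·P_inc = 311 mW

P_reflected ≈ 133 mW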